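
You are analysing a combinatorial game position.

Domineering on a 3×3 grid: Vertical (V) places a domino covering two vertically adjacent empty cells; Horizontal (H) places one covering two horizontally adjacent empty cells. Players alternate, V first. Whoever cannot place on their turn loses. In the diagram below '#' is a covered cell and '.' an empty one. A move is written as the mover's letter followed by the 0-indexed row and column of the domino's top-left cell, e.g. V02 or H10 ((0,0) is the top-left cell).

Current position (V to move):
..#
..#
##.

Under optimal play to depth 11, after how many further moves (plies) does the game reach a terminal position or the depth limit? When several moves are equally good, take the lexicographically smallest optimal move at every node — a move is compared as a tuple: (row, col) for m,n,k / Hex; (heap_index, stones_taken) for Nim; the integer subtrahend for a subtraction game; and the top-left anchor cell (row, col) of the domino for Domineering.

[..#/..#/##.] V move#1: V00:+1/#.#/#.#/##.*, V01:+1/.##/.##/##.
[#.#/#.#/##.] end (terminal -1, H#2); searched ..#/..#/##. to 11

PV length from [..#/..#/##.]: 1 ply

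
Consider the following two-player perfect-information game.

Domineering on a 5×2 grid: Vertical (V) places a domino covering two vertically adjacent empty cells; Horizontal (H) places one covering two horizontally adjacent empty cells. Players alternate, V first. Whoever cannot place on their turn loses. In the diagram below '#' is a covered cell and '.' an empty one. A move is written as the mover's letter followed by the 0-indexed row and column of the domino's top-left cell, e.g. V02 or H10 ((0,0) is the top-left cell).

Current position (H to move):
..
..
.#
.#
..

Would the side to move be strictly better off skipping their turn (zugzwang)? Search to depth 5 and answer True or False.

zugzwang(../../.#/.#/.., H) = False

p1 H@[../../.#/.#/..]: H00[##/../.#/.#/..]+1* H10[../##/.#/.#/..]+1 H40[../../.#/.#/##]-1
p2 V@[##/../.#/.#/..]: V10[##/#./##/.#/..]-1* V20[##/../##/##/..]-1 V30[##/../.#/##/#.]-1
p3 H@[##/#./##/.#/..]: H40[##/#./##/.#/##]+1*
p4 V@[##/#./##/.#/##] terminal -1; root [../../.#/.#/..] d5
if H skipped the turn, V would face:
~ p1 V@[../../.#/.#/..]: V00[#./#./.#/.#/..]+1* V01[.#/.#/.#/.#/..]+1 V10[../#./##/.#/..]+1 V20[../../##/##/..]-1 V30[../../.#/##/#.]-1
~ p2 H@[#./#./.#/.#/..]: H40[#./#./.#/.#/##]-1*
~ p3 V@[#./#./.#/.#/##]: V01[##/##/.#/.#/##]+1* V20[#./#./##/##/##]+1
~ p4 H@[##/##/.#/.#/##] terminal -1; root [../../.#/.#/..] d5
compare (H): move=+1 vs pass=-1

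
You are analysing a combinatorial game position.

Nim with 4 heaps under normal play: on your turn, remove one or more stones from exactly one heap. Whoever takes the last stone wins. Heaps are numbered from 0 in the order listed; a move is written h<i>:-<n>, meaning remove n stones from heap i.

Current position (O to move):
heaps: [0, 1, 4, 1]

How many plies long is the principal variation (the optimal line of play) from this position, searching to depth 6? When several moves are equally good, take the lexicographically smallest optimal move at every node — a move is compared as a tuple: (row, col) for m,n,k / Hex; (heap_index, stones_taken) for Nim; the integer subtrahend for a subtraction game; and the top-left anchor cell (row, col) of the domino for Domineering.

p1 O@[(0,1,4,1)]: h1:-1[(0,0,4,1)]-1 h2:-1[(0,1,3,1)]-1 h2:-2[(0,1,2,1)]-1 h2:-3[(0,1,1,1)]-1 h2:-4[(0,1,0,1)]+1* h3:-1[(0,1,4,0)]-1
p2 X@[(0,1,0,1)]: h1:-1[(0,0,0,1)]-1* h3:-1[(0,1,0,0)]-1
p3 O@[(0,0,0,1)]: h3:-1[(0,0,0,0)]+1*
p4 X@[(0,0,0,0)] terminal -1; root [(0,1,4,1)] d6

PV length from [(0,1,4,1)]: 3 plies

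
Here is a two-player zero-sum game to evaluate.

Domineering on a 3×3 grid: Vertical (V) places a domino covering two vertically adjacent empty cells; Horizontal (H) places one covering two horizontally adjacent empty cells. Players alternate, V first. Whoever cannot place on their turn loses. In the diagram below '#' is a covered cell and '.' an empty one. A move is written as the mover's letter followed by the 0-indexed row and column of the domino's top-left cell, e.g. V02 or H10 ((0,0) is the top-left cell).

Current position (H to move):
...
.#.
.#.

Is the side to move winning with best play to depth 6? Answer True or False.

H winning at [.../.#./.#.]: False

[.../.#./.#.] H move#1: H00:-1/##./.#./.#.*, H01:-1/.##/.#./.#.
[##./.#./.#.] V move#2: V02:+1/###/.##/.#.*, V10:+1/##./##./##., V12:+1/##./.##/.##
[###/.##/.#.] end (terminal -1, H#3); searched .../.#./.#. to 6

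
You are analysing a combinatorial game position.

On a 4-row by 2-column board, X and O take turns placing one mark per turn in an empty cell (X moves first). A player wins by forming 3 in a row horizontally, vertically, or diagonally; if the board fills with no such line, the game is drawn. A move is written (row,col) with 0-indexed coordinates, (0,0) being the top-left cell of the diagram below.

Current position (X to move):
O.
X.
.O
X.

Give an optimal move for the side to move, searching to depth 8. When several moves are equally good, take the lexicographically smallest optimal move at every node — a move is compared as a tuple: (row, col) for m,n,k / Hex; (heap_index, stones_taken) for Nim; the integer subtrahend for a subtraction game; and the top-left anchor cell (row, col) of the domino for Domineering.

X's best at [O./X./.O/X.]: (2,0)

ply 1, X at O./X./.O/X. | (0,1)=+0→OX/X./.O/X.; (1,1)=+0→O./XX/.O/X.; (2,0)=+1→O./X./XO/X.*; (3,1)=+0→O./X./.O/XX
ply 2: O./X./XO/X. is terminal -1 (O); from O./X./.O/X. depth 8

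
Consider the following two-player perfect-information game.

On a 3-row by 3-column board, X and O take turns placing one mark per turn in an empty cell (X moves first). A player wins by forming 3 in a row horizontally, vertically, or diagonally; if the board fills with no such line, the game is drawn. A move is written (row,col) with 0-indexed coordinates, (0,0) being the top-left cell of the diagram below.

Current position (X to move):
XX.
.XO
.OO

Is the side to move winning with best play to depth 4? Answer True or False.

ply 1, X at XX./.XO/.OO | (0,2)=+1→XXX/.XO/.OO*; (1,0)=-1→XX./XXO/.OO; (2,0)=-1→XX./.XO/XOO
ply 2: XXX/.XO/.OO is terminal -1 (O); from XX./.XO/.OO depth 4

X winning at [XX./.XO/.OO]: True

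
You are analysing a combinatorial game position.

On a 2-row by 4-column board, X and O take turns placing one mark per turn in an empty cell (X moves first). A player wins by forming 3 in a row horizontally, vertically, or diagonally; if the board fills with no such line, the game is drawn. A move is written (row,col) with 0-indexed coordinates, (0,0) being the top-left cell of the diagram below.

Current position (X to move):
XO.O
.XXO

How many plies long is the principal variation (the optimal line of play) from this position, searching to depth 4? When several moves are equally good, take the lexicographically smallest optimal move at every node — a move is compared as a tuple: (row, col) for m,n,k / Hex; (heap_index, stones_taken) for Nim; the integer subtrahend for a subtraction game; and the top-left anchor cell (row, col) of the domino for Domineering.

PV length from [XO.O/.XXO]: 1 ply

[XO.O/.XXO] X move#1: (0,2):+0/XOXO/.XXO, (1,0):+1/XO.O/XXXO*
[XO.O/XXXO] end (terminal -1, O#2); searched XO.O/.XXO to 4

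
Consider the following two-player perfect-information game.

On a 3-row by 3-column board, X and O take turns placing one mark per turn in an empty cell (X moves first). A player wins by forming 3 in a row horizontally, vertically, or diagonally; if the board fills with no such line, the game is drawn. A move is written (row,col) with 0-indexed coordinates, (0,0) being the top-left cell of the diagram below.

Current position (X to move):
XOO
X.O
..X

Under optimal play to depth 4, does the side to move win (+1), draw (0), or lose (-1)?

value(XOO/X.O/..X, X) = +1

[XOO/X.O/..X] X move#1: (1,1):+1/XOO/XXO/..X*, (2,0):+1/XOO/X.O/X.X, (2,1):+1/XOO/X.O/.XX
[XOO/XXO/..X] end (terminal -1, O#2); searched XOO/X.O/..X to 4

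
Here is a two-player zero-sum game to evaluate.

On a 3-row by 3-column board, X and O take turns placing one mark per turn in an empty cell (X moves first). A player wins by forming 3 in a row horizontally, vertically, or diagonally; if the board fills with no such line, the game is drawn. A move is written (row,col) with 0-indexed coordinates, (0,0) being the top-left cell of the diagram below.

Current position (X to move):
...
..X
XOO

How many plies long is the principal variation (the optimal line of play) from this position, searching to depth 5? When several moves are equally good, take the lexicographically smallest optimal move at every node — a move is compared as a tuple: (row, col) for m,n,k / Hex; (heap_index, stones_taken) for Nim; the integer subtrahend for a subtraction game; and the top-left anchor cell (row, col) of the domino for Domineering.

[.../..X/XOO] X move#1: (0,0):+1/X../..X/XOO*, (0,1):+1/.X./..X/XOO, (0,2):-1/..X/..X/XOO, (1,0):+1/.../X.X/XOO, (1,1):+1/.../.XX/XOO
[X../..X/XOO] O move#2: (0,1):-1/XO./..X/XOO*, (0,2):-1/X.O/..X/XOO, (1,0):-1/X../O.X/XOO, (1,1):-1/X../.OX/XOO
[XO./..X/XOO] X move#3: (0,2):-1/XOX/..X/XOO, (1,0):+1/XO./X.X/XOO*, (1,1):+1/XO./.XX/XOO
[XO./X.X/XOO] end (terminal -1, O#4); searched .../..X/XOO to 5

PV length from [.../..X/XOO]: 3 plies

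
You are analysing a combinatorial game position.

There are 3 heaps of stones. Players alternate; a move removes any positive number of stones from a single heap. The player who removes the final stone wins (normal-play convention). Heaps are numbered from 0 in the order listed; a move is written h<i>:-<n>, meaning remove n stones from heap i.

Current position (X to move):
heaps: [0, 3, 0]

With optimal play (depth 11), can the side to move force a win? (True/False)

[(0,3,0)] X move#1: h1:-1:-1/(0,2,0), h1:-2:-1/(0,1,0), h1:-3:+1/(0,0,0)*
[(0,0,0)] end (terminal -1, O#2); searched (0,3,0) to 11

X winning at [(0,3,0)]: True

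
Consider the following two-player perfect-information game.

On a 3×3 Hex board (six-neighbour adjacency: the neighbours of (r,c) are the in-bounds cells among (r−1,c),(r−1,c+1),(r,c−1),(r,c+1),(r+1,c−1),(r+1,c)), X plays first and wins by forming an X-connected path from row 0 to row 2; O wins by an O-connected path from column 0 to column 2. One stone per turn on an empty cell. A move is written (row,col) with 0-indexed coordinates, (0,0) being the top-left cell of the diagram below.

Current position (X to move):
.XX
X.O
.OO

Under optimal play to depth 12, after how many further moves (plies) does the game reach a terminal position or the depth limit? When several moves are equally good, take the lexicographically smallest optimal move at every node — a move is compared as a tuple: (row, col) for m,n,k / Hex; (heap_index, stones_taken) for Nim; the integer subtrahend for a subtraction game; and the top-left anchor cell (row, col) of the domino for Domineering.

PV length from [.XX/X.O/.OO]: 1 ply

p1 X@[.XX/X.O/.OO]: (0,0)[XXX/X.O/.OO]-1 (1,1)[.XX/XXO/.OO]-1 (2,0)[.XX/X.O/XOO]+1*
p2 O@[.XX/X.O/XOO] terminal -1; root [.XX/X.O/.OO] d12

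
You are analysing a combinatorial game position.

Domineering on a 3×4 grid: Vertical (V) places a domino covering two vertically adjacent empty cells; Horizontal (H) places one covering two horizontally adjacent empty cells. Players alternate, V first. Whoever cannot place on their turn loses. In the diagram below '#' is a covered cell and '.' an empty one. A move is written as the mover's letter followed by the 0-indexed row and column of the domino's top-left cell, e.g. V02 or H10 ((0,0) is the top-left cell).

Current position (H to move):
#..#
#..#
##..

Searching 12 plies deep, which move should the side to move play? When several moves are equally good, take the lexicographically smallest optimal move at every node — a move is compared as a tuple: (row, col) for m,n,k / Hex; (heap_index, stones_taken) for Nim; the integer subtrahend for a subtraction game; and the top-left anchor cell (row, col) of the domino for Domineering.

H's best at [#..#/#..#/##..]: H11

[#..#/#..#/##..] H move#1: H01:-1/####/#..#/##.., H11:+1/#..#/####/##..*, H22:-1/#..#/#..#/####
[#..#/####/##..] end (terminal -1, V#2); searched #..#/#..#/##.. to 12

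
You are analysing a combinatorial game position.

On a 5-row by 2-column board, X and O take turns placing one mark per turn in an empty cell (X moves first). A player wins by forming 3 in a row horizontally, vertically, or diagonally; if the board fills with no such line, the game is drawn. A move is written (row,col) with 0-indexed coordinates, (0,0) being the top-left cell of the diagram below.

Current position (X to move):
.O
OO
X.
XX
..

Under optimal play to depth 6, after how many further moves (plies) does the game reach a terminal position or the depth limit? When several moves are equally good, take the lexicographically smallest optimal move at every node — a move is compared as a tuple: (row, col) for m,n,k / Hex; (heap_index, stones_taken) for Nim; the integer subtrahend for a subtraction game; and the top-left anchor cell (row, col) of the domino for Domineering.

PV length from [.O/OO/X./XX/..]: 3 plies

p1 X@[.O/OO/X./XX/..]: (0,0)[XO/OO/X./XX/..]-1 (2,1)[.O/OO/XX/XX/..]+1* (4,0)[.O/OO/X./XX/X.]+1 (4,1)[.O/OO/X./XX/.X]-1
p2 O@[.O/OO/XX/XX/..]: (0,0)[OO/OO/XX/XX/..]-1* (4,0)[.O/OO/XX/XX/O.]-1 (4,1)[.O/OO/XX/XX/.O]-1
p3 X@[OO/OO/XX/XX/..]: (4,0)[OO/OO/XX/XX/X.]+1* (4,1)[OO/OO/XX/XX/.X]+1
p4 O@[OO/OO/XX/XX/X.] terminal -1; root [.O/OO/X./XX/..] d6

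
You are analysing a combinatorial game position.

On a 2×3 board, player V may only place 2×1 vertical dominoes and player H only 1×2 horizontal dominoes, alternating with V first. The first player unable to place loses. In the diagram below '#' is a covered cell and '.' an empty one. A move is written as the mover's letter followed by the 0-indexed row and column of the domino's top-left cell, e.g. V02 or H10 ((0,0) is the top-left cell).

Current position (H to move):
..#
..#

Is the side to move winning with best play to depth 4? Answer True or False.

ply 1, H at ..#/..# | H00=+1→###/..#*; H10=+1→..#/###
ply 2: ###/..# is terminal -1 (V); from ..#/..# depth 4

H winning at [..#/..#]: True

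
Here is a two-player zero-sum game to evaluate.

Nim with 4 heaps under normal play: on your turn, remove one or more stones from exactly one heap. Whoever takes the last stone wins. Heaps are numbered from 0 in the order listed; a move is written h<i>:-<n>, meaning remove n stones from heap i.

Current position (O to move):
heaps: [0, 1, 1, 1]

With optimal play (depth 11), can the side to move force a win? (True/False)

O winning at [(0,1,1,1)]: True

[(0,1,1,1)] O move#1: h1:-1:+1/(0,0,1,1)*, h2:-1:+1/(0,1,0,1), h3:-1:+1/(0,1,1,0)
[(0,0,1,1)] X move#2: h2:-1:-1/(0,0,0,1)*, h3:-1:-1/(0,0,1,0)
[(0,0,0,1)] O move#3: h3:-1:+1/(0,0,0,0)*
[(0,0,0,0)] end (terminal -1, X#4); searched (0,1,1,1) to 11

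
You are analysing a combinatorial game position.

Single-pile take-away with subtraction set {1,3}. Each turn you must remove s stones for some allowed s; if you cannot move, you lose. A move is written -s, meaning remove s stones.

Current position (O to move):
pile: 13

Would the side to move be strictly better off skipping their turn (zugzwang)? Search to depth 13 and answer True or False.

p1 O@[13]: -1[12]+1* -3[10]+1
p2 X@[12]: -1[11]-1* -3[9]-1
p3 O@[11]: -1[10]+1* -3[8]+1
p4 X@[10]: -1[9]-1* -3[7]-1
p5 O@[9]: -1[8]+1* -3[6]+1
p6 X@[8]: -1[7]-1* -3[5]-1
p7 O@[7]: -1[6]+1* -3[4]+1
p8 X@[6]: -1[5]-1* -3[3]-1
p9 O@[5]: -1[4]+1* -3[2]+1
p10 X@[4]: -1[3]-1* -3[1]-1
p11 O@[3]: -1[2]+1* -3[0]+1
p12 X@[2]: -1[1]-1*
p13 O@[1]: -1[0]+1*
p14 X@[0] terminal -1; root [13] d13
if O skipped the turn, X would face:
~ p1 X@[13]: -1[12]+1* -3[10]+1
~ p2 O@[12]: -1[11]-1* -3[9]-1
~ p3 X@[11]: -1[10]+1* -3[8]+1
~ p4 O@[10]: -1[9]-1* -3[7]-1
~ p5 X@[9]: -1[8]+1* -3[6]+1
~ p6 O@[8]: -1[7]-1* -3[5]-1
~ p7 X@[7]: -1[6]+1* -3[4]+1
~ p8 O@[6]: -1[5]-1* -3[3]-1
~ p9 X@[5]: -1[4]+1* -3[2]+1
~ p10 O@[4]: -1[3]-1* -3[1]-1
~ p11 X@[3]: -1[2]+1* -3[0]+1
~ p12 O@[2]: -1[1]-1*
~ p13 X@[1]: -1[0]+1*
~ p14 O@[0] terminal -1; root [13] d13
compare (O): move=+1 vs pass=-1

zugzwang(13, O) = False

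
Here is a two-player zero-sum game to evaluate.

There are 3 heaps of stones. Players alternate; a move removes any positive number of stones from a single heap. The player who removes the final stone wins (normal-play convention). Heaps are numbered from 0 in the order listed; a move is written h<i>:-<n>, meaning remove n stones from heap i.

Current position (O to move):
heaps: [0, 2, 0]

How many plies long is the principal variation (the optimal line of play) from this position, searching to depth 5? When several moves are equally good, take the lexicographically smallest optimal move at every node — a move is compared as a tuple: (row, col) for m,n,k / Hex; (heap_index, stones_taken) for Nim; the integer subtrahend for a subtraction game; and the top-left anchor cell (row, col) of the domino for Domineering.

PV length from [(0,2,0)]: 1 ply

ply 1, O at (0,2,0) | h1:-1=-1→(0,1,0); h1:-2=+1→(0,0,0)*
ply 2: (0,0,0) is terminal -1 (X); from (0,2,0) depth 5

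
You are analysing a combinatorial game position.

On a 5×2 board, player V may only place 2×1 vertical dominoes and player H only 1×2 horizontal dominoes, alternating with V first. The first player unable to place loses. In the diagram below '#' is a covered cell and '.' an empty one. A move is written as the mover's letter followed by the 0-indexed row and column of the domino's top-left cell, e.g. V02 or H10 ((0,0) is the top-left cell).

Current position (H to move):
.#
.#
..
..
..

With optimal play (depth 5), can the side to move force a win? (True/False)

[.#/.#/../../..] H move#1: H20:-1/.#/.#/##/../.., H30:+1/.#/.#/../##/..*, H40:-1/.#/.#/../../##
[.#/.#/../##/..] V move#2: V00:-1/##/##/../##/..*, V10:-1/.#/##/#./##/..
[##/##/../##/..] H move#3: H20:+1/##/##/##/##/..*, H40:+1/##/##/../##/##
[##/##/##/##/..] end (terminal -1, V#4); searched .#/.#/../../.. to 5

H winning at [.#/.#/../../..]: True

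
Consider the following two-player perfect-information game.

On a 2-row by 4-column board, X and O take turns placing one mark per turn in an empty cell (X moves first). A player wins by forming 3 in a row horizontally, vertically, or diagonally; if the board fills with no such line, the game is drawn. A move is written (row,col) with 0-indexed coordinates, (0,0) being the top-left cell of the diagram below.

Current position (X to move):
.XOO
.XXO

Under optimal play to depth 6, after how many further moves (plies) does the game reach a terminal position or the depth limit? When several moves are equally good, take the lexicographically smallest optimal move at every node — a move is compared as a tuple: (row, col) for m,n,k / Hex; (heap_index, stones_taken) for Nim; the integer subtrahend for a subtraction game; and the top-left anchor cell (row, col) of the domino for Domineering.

ply 1, X at .XOO/.XXO | (0,0)=+0→XXOO/.XXO; (1,0)=+1→.XOO/XXXO*
ply 2: .XOO/XXXO is terminal -1 (O); from .XOO/.XXO depth 6

PV length from [.XOO/.XXO]: 1 ply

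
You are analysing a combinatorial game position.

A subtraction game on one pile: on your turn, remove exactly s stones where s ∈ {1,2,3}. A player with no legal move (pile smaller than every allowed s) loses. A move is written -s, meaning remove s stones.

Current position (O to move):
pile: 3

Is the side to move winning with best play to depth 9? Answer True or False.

[3] O move#1: -1:-1/2, -2:-1/1, -3:+1/0*
[0] end (terminal -1, X#2); searched 3 to 9

O winning at [3]: True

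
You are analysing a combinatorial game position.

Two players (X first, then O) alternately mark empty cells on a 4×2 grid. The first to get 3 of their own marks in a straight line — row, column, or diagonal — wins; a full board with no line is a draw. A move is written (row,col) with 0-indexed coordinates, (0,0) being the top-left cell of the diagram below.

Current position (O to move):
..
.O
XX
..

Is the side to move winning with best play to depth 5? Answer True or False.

ply 1, O at ../.O/XX/.. | (0,0)=+0→O./.O/XX/..*; (0,1)=-1→.O/.O/XX/..; (1,0)=+0→../OO/XX/..; (3,0)=+0→../.O/XX/O.; (3,1)=-1→../.O/XX/.O
ply 2, X at O./.O/XX/.. | (0,1)=+0→OX/.O/XX/..*; (1,0)=+0→O./XO/XX/..; (3,0)=+0→O./.O/XX/X.; (3,1)=+0→O./.O/XX/.X
ply 3, O at OX/.O/XX/.. | (1,0)=+0→OX/OO/XX/..*; (3,0)=+0→OX/.O/XX/O.; (3,1)=+0→OX/.O/XX/.O
ply 4, X at OX/OO/XX/.. | (3,0)=+0→OX/OO/XX/X.*; (3,1)=+0→OX/OO/XX/.X
ply 5, O at OX/OO/XX/X. | (3,1)=+0→OX/OO/XX/XO*
ply 6: OX/OO/XX/XO is terminal +0 (X); from ../.O/XX/.. depth 5

O winning at [../.O/XX/..]: False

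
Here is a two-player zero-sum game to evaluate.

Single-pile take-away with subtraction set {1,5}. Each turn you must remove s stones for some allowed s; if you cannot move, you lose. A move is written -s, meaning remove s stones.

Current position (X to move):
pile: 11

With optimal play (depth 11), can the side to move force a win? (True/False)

p1 X@[11]: -1[10]+1* -5[6]+1
p2 O@[10]: -1[9]-1* -5[5]-1
p3 X@[9]: -1[8]+1* -5[4]+1
p4 O@[8]: -1[7]-1* -5[3]-1
p5 X@[7]: -1[6]+1* -5[2]+1
p6 O@[6]: -1[5]-1* -5[1]-1
p7 X@[5]: -1[4]+1* -5[0]+1
p8 O@[4]: -1[3]-1*
p9 X@[3]: -1[2]+1*
p10 O@[2]: -1[1]-1*
p11 X@[1]: -1[0]+1*
p12 O@[0] terminal -1; root [11] d11

X winning at [11]: True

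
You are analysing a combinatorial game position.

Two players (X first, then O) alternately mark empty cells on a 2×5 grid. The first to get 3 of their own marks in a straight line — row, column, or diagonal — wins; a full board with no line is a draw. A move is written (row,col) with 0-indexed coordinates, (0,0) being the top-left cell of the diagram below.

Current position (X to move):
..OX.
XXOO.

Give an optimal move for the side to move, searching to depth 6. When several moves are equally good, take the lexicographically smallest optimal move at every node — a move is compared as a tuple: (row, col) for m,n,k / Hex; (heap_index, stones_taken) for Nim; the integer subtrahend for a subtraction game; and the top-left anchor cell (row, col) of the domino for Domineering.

p1 X@[..OX./XXOO.]: (0,0)[X.OX./XXOO.]-1 (0,1)[.XOX./XXOO.]-1 (0,4)[..OXX/XXOO.]-1 (1,4)[..OX./XXOOX]+0*
p2 O@[..OX./XXOOX]: (0,0)[O.OX./XXOOX]+0* (0,1)[.OOX./XXOOX]+0 (0,4)[..OXO/XXOOX]+0
p3 X@[O.OX./XXOOX]: (0,1)[OXOX./XXOOX]+0* (0,4)[O.OXX/XXOOX]-1
p4 O@[OXOX./XXOOX]: (0,4)[OXOXO/XXOOX]+0*
p5 X@[OXOXO/XXOOX] terminal +0; root [..OX./XXOO.] d6

X's best at [..OX./XXOO.]: (1,4)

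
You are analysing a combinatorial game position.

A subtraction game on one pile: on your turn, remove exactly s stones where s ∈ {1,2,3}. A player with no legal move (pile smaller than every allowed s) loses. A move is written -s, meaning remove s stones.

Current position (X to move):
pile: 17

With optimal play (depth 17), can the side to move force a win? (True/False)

ply 1, X at 17 | -1=+1→16*; -2=-1→15; -3=-1→14
ply 2, O at 16 | -1=-1→15*; -2=-1→14; -3=-1→13
ply 3, X at 15 | -1=-1→14; -2=-1→13; -3=+1→12*
ply 4, O at 12 | -1=-1→11*; -2=-1→10; -3=-1→9
ply 5, X at 11 | -1=-1→10; -2=-1→9; -3=+1→8*
ply 6, O at 8 | -1=-1→7*; -2=-1→6; -3=-1→5
ply 7, X at 7 | -1=-1→6; -2=-1→5; -3=+1→4*
ply 8, O at 4 | -1=-1→3*; -2=-1→2; -3=-1→1
ply 9, X at 3 | -1=-1→2; -2=-1→1; -3=+1→0*
ply 10: 0 is terminal -1 (O); from 17 depth 17

X winning at [17]: True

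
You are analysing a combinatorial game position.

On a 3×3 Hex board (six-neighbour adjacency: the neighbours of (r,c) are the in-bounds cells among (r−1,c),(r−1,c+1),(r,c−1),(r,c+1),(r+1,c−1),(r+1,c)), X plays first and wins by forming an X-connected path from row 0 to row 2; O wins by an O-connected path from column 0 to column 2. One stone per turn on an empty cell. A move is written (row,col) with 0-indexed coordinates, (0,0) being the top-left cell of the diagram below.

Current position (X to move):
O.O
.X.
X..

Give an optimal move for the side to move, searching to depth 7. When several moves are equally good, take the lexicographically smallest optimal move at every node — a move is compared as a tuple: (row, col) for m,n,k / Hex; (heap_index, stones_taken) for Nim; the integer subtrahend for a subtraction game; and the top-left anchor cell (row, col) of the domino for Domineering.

X's best at [O.O/.X./X..]: (0,1)

[O.O/.X./X..] X move#1: (0,1):+1/OXO/.X./X..*, (1,0):-1/O.O/XX./X.., (1,2):-1/O.O/.XX/X.., (2,1):-1/O.O/.X./XX., (2,2):-1/O.O/.X./X.X
[OXO/.X./X..] end (terminal -1, O#2); searched O.O/.X./X.. to 7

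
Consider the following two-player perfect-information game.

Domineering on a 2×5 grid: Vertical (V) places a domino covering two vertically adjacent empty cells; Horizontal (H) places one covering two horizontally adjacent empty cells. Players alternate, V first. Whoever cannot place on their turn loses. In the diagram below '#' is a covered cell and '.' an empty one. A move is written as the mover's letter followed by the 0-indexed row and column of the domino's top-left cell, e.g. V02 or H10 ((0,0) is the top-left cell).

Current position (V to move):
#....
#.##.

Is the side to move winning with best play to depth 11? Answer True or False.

ply 1, V at #..../#.##. | V01=-1→##.../####.*; V04=-1→#...#/#.###
ply 2, H at ##.../####. | H02=-1→####./####.; H03=+1→##.##/####.*
ply 3: ##.##/####. is terminal -1 (V); from #..../#.##. depth 11

V winning at [#..../#.##.]: False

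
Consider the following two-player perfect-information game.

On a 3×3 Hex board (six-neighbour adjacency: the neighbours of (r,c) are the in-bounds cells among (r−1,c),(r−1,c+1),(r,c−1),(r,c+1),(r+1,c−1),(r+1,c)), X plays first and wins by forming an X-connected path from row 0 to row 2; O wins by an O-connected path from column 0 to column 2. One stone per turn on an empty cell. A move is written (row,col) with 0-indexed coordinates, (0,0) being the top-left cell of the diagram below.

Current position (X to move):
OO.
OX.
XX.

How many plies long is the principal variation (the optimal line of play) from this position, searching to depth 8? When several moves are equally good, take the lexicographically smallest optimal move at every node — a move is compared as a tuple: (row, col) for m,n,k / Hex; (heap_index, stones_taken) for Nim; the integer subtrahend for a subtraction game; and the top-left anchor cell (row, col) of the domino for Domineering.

ply 1, X at OO./OX./XX. | (0,2)=+1→OOX/OX./XX.*; (1,2)=-1→OO./OXX/XX.; (2,2)=-1→OO./OX./XXX
ply 2: OOX/OX./XX. is terminal -1 (O); from OO./OX./XX. depth 8

PV length from [OO./OX./XX.]: 1 ply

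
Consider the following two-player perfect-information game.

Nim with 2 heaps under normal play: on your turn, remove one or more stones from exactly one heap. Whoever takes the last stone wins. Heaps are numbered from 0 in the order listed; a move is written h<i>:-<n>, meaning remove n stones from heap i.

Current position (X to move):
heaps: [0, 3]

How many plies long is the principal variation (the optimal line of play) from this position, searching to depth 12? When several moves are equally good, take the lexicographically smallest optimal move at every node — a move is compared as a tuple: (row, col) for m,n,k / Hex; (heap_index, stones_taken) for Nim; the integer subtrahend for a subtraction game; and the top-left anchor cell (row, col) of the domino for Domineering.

PV length from [(0,3)]: 1 ply

p1 X@[(0,3)]: h1:-1[(0,2)]-1 h1:-2[(0,1)]-1 h1:-3[(0,0)]+1*
p2 O@[(0,0)] terminal -1; root [(0,3)] d12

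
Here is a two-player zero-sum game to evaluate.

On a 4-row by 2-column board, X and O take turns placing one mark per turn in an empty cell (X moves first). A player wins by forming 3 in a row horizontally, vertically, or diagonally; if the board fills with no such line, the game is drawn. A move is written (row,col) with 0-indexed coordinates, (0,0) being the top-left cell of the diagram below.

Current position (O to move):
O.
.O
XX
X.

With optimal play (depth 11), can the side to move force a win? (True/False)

O winning at [O./.O/XX/X.]: False

ply 1, O at O./.O/XX/X. | (0,1)=-1→OO/.O/XX/X.; (1,0)=+0→O./OO/XX/X.*; (3,1)=-1→O./.O/XX/XO
ply 2, X at O./OO/XX/X. | (0,1)=+0→OX/OO/XX/X.*; (3,1)=+0→O./OO/XX/XX
ply 3, O at OX/OO/XX/X. | (3,1)=+0→OX/OO/XX/XO*
ply 4: OX/OO/XX/XO is terminal +0 (X); from O./.O/XX/X. depth 11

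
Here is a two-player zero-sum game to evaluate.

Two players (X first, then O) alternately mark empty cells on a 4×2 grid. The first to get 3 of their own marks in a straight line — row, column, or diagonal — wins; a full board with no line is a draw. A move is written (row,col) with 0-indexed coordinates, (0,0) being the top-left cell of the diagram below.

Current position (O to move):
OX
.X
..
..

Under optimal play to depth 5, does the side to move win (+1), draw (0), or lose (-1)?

value(OX/.X/../.., O) = 0

p1 O@[OX/.X/../..]: (1,0)[OX/OX/../..]-1 (2,0)[OX/.X/O./..]-1 (2,1)[OX/.X/.O/..]+0* (3,0)[OX/.X/../O.]-1 (3,1)[OX/.X/../.O]-1
p2 X@[OX/.X/.O/..]: (1,0)[OX/XX/.O/..]+0* (2,0)[OX/.X/XO/..]+0 (3,0)[OX/.X/.O/X.]+0 (3,1)[OX/.X/.O/.X]+0
p3 O@[OX/XX/.O/..]: (2,0)[OX/XX/OO/..]+0* (3,0)[OX/XX/.O/O.]+0 (3,1)[OX/XX/.O/.O]+0
p4 X@[OX/XX/OO/..]: (3,0)[OX/XX/OO/X.]+0* (3,1)[OX/XX/OO/.X]+0
p5 O@[OX/XX/OO/X.]: (3,1)[OX/XX/OO/XO]+0*
p6 X@[OX/XX/OO/XO] terminal +0; root [OX/.X/../..] d5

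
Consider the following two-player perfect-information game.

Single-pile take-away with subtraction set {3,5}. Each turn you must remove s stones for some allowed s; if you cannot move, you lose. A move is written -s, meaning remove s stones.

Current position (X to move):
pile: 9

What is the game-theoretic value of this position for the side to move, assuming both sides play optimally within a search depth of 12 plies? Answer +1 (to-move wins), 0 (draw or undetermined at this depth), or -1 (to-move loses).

[9] X move#1: -3:-1/6*, -5:-1/4
[6] O move#2: -3:-1/3, -5:+1/1*
[1] end (terminal -1, X#3); searched 9 to 12

value(9, X) = -1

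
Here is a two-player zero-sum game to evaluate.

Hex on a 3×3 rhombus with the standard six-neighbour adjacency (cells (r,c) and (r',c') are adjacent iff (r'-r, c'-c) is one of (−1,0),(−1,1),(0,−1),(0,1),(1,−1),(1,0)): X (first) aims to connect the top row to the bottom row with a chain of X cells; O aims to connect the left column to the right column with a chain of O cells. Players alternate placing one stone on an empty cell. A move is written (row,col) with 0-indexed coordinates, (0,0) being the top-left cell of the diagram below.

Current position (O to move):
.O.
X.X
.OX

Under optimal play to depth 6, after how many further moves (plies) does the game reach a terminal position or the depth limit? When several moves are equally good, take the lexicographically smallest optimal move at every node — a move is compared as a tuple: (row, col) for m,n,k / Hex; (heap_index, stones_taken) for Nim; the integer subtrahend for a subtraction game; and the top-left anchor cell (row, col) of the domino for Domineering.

ply 1, O at .O./X.X/.OX | (0,0)=-1→OO./X.X/.OX*; (0,2)=-1→.OO/X.X/.OX; (1,1)=-1→.O./XOX/.OX; (2,0)=-1→.O./X.X/OOX
ply 2, X at OO./X.X/.OX | (0,2)=+1→OOX/X.X/.OX*; (1,1)=-1→OO./XXX/.OX; (2,0)=-1→OO./X.X/XOX
ply 3: OOX/X.X/.OX is terminal -1 (O); from .O./X.X/.OX depth 6

PV length from [.O./X.X/.OX]: 2 plies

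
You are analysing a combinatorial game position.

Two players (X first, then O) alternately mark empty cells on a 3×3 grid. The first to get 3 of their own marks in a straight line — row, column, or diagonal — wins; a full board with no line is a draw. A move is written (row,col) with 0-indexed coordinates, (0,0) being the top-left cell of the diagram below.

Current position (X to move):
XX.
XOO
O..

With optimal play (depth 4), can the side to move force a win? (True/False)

X winning at [XX./XOO/O..]: True

ply 1, X at XX./XOO/O.. | (0,2)=+1→XXX/XOO/O..*; (2,1)=-1→XX./XOO/OX.; (2,2)=-1→XX./XOO/O.X
ply 2: XXX/XOO/O.. is terminal -1 (O); from XX./XOO/O.. depth 4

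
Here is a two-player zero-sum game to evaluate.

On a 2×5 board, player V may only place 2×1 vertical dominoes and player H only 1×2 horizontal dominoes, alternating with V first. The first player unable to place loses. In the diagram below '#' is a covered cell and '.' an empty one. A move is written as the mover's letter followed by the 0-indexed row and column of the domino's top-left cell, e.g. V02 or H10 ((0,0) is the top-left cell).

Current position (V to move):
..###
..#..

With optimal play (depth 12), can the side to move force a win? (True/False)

V winning at [..###/..#..]: True

[..###/..#..] V move#1: V00:+1/#.###/#.#..*, V01:+1/.####/.##..
[#.###/#.#..] H move#2: H13:-1/#.###/#.###*
[#.###/#.###] V move#3: V01:+1/#####/#####*
[#####/#####] end (terminal -1, H#4); searched ..###/..#.. to 12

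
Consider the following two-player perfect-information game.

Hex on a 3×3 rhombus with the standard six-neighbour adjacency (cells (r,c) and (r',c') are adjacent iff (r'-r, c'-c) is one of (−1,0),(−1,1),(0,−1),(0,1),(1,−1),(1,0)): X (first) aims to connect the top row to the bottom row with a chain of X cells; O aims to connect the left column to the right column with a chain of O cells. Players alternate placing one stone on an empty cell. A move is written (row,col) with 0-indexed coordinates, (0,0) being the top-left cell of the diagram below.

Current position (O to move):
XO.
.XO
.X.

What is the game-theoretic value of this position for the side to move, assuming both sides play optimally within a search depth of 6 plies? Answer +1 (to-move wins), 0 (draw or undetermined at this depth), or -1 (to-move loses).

[XO./.XO/.X.] O move#1: (0,2):-1/XOO/.XO/.X.*, (1,0):-1/XO./OXO/.X., (2,0):-1/XO./.XO/OX., (2,2):-1/XO./.XO/.XO
[XOO/.XO/.X.] X move#2: (1,0):+1/XOO/XXO/.X.*, (2,0):-1/XOO/.XO/XX., (2,2):-1/XOO/.XO/.XX
[XOO/XXO/.X.] end (terminal -1, O#3); searched XO./.XO/.X. to 6

value(XO./.XO/.X., O) = -1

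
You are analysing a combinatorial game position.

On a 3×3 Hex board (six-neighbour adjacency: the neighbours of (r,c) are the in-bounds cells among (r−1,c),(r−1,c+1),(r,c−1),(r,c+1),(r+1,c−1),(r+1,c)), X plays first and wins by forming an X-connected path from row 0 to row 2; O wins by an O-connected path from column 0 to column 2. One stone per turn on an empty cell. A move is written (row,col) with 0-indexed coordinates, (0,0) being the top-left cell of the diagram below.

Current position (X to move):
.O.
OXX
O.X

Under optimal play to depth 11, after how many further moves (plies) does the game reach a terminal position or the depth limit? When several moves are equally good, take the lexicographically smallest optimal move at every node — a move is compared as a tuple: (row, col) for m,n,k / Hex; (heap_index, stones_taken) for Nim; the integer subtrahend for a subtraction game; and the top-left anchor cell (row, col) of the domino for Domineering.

p1 X@[.O./OXX/O.X]: (0,0)[XO./OXX/O.X]-1 (0,2)[.OX/OXX/O.X]+1* (2,1)[.O./OXX/OXX]-1
p2 O@[.OX/OXX/O.X] terminal -1; root [.O./OXX/O.X] d11

PV length from [.O./OXX/O.X]: 1 ply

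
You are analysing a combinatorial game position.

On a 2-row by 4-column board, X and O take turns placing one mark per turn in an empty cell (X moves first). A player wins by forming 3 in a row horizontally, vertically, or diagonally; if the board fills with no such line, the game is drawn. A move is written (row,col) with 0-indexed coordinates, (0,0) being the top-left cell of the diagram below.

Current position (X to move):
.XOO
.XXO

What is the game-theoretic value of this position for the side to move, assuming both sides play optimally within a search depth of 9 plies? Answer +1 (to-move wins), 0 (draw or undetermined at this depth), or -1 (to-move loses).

value(.XOO/.XXO, X) = +1

ply 1, X at .XOO/.XXO | (0,0)=+0→XXOO/.XXO; (1,0)=+1→.XOO/XXXO*
ply 2: .XOO/XXXO is terminal -1 (O); from .XOO/.XXO depth 9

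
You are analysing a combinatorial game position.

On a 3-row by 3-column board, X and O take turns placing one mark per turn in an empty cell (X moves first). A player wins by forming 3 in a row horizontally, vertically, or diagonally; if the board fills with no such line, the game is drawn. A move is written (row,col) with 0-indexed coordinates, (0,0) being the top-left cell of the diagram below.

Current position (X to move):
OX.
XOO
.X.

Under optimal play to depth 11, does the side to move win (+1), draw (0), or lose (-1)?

ply 1, X at OX./XOO/.X. | (0,2)=-1→OXX/XOO/.X.; (2,0)=-1→OX./XOO/XX.; (2,2)=+0→OX./XOO/.XX*
ply 2, O at OX./XOO/.XX | (0,2)=-1→OXO/XOO/.XX; (2,0)=+0→OX./XOO/OXX*
ply 3, X at OX./XOO/OXX | (0,2)=+0→OXX/XOO/OXX*
ply 4: OXX/XOO/OXX is terminal +0 (O); from OX./XOO/.X. depth 11

value(OX./XOO/.X., X) = 0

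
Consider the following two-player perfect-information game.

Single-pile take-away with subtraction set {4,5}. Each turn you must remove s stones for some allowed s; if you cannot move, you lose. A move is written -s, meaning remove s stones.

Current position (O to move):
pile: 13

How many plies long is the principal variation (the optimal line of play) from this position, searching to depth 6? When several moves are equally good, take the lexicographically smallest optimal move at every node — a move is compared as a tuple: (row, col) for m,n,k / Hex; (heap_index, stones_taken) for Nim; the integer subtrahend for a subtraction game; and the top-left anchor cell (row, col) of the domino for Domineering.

PV length from [13]: 3 plies

p1 O@[13]: -4[9]+1* -5[8]-1
p2 X@[9]: -4[5]-1* -5[4]-1
p3 O@[5]: -4[1]+1* -5[0]+1
p4 X@[1] terminal -1; root [13] d6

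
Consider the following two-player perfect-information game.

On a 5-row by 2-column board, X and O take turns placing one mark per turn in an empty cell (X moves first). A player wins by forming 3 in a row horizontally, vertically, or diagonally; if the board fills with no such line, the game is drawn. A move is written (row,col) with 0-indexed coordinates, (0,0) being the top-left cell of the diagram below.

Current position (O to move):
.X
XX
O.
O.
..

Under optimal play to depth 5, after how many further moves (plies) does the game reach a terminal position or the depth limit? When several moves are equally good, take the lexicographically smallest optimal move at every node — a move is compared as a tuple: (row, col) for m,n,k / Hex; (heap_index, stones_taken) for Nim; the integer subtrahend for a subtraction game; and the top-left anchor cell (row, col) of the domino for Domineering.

[.X/XX/O./O./..] O move#1: (0,0):-1/OX/XX/O./O./.., (2,1):+0/.X/XX/OO/O./.., (3,1):-1/.X/XX/O./OO/.., (4,0):+1/.X/XX/O./O./O.*, (4,1):-1/.X/XX/O./O./.O
[.X/XX/O./O./O.] end (terminal -1, X#2); searched .X/XX/O./O./.. to 5

PV length from [.X/XX/O./O./..]: 1 ply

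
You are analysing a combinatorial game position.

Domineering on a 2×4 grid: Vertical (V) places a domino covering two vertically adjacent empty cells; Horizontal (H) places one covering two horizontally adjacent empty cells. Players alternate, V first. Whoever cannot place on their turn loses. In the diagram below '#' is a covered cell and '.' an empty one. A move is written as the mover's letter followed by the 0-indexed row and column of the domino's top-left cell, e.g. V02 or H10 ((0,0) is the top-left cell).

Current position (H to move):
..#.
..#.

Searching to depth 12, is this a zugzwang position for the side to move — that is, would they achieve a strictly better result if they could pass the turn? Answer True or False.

zugzwang(..#./..#., H) = False

ply 1, H at ..#./..#. | H00=+1→###./..#.*; H10=+1→..#./###.
ply 2, V at ###./..#. | V03=-1→####/..##*
ply 3, H at ####/..## | H10=+1→####/####*
ply 4: ####/#### is terminal -1 (V); from ..#./..#. depth 12
pass branch (V moves first from the same position):
  | ply 1, V at ..#./..#. | V00=+1→#.#./#.#.*; V01=+1→.##./.##.; V03=-1→..##/..##
  | ply 2: #.#./#.#. is terminal -1 (H); from ..#./..#. depth 12
H moving scores +1; H passing scores -1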